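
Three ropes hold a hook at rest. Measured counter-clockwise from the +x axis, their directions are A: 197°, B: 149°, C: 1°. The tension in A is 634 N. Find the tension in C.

T_C ≈ 889 N

Resolve: ΣF_x = 634 cos 197° + T_B cos 149° + T_C cos 1° = 0.
        ΣF_y = 634 sin 197° + T_B sin 149° + T_C sin 1° = 0.
The known terms sum to (-606.3, -185.4) N, so -0.8572 T_B + 0.9998 T_C = 606.3 and 0.5150 T_B + 0.0175 T_C = 185.4.
Solving simultaneously: T_B = 329.8 N, T_C = 889.1 N.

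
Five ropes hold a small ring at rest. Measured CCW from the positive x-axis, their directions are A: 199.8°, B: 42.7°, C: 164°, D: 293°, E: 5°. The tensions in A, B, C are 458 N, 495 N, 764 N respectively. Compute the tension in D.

Resolve: ΣF_x = 458 cos 199.8° + 495 cos 42.7° + 764 cos 164° + T_D cos 293° + T_E cos 5° = 0.
        ΣF_y = 458 sin 199.8° + 495 sin 42.7° + 764 sin 164° + T_D sin 293° + T_E sin 5° = 0.
The known terms sum to (-801.5, 391.1) N, so 0.3907 T_D + 0.9962 T_E = 801.5 and -0.9205 T_D + 0.0872 T_E = -391.1.
Solving simultaneously: T_D = 483.2 N, T_E = 615.1 N.

T_D ≈ 483 N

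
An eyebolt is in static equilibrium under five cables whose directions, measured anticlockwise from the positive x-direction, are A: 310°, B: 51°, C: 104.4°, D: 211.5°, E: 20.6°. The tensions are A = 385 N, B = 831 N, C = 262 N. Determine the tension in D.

Resolve: ΣF_x = 385 cos 310° + 831 cos 51° + 262 cos 104.4° + T_D cos 211.5° + T_E cos 20.6° = 0.
        ΣF_y = 385 sin 310° + 831 sin 51° + 262 sin 104.4° + T_D sin 211.5° + T_E sin 20.6° = 0.
The known terms sum to (705.3, 604.6) N, so -0.8526 T_D + 0.9361 T_E = -705.3 and -0.5225 T_D + 0.3518 T_E = -604.6.
Solving simultaneously: T_D = 1681 N, T_E = 777.6 N.

T_D ≈ 1680 N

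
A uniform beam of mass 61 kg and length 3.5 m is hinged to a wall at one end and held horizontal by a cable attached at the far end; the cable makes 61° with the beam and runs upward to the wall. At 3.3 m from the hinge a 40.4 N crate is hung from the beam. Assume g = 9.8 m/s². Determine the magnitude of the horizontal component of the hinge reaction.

H_x ≈ 187 N

Take torques about the hinge: T sin 61° · 3.5 = 61×9.8×1.75 + 40.4×3.3 = 1179.5 N·m.
So T = 1179.5 / (0.8746 × 3.5) = 385.3 N.
ΣF_x = 0: H_x = T cos 61° = 186.8 N.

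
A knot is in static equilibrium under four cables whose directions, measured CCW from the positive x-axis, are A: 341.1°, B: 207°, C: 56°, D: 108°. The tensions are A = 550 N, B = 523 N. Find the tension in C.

Resolve: ΣF_x = 550 cos 341.1° + 523 cos 207° + T_C cos 56° + T_D cos 108° = 0.
        ΣF_y = 550 sin 341.1° + 523 sin 207° + T_C sin 56° + T_D sin 108° = 0.
The known terms sum to (54.35, -415.6) N, so 0.5592 T_C − 0.3090 T_D = -54.35 and 0.8290 T_C + 0.9511 T_D = 415.6.
Solving simultaneously: T_C = 97.38 N, T_D = 352.1 N.

T_C ≈ 97.4 N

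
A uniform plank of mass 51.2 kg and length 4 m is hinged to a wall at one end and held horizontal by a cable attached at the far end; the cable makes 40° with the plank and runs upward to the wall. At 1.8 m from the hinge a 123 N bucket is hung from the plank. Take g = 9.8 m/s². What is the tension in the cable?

Take torques about the hinge: T sin 40° · 4 = 51.2×9.8×2 + 123×1.8 = 1224.9 N·m.
So T = 1224.9 / (0.6428 × 4) = 476.41 N.

T ≈ 476 N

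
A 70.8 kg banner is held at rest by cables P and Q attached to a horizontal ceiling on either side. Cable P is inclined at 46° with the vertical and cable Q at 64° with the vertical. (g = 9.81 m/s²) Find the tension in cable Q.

T_Q ≈ 532 N

Angles from the horizontal: cable P is 90° − 46° = 44°, cable Q is 90° − 64° = 26°.
Weight W = 70.8 × 9.81 = 694.5 N acts straight down.
Horizontal: T_P cos 44° = T_Q cos 26°  →  T_P = 1.249 T_Q.
Vertical: T_P sin 44° + T_Q sin 26° = 694.5.
Substituting the horizontal relation into the vertical equation gives 1.306 T_Q = 694.5, so T_Q = 531.7 N.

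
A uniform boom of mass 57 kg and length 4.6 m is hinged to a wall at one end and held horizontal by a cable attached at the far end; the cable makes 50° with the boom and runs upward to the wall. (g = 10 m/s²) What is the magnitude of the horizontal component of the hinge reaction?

H_x ≈ 239 N

Take torques about the hinge: T sin 50° · 4.6 = 57×10×2.3 = 1311 N·m.
So T = 1311 / (0.7660 × 4.6) = 372.04 N.
ΣF_x = 0: H_x = T cos 50° = 239.14 N.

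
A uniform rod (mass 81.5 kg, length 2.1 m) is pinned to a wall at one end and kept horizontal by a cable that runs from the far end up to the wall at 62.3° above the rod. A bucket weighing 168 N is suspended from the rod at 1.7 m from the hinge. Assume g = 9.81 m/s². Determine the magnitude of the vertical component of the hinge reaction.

|H_y| ≈ 432 N

Take torques about the hinge: T sin 62.3° · 2.1 = 81.5×9.81×1.05 + 168×1.7 = 1125.1 N·m.
So T = 1125.1 / (0.8854 × 2.1) = 605.11 N.
ΣF_y = 0: H_y = (81.5×9.81 + 168) − T sin 62.3° = 967.51 − 535.76 = 431.76 N.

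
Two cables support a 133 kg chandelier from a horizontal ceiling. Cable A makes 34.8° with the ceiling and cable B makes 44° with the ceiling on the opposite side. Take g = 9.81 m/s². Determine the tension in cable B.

T_B ≈ 1090 N

Weight W = 133 × 9.81 = 1305 N acts straight down.
Horizontal: T_A cos 34.8° = T_B cos 44°  →  T_A = 0.876 T_B.
Vertical: T_A sin 34.8° + T_B sin 44° = 1305.
Substituting the horizontal relation into the vertical equation gives 1.195 T_B = 1305, so T_B = 1092 N.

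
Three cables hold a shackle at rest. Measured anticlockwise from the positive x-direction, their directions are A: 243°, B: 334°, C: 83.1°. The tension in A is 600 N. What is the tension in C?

Resolve: ΣF_x = 600 cos 243° + T_B cos 334° + T_C cos 83.1° = 0.
        ΣF_y = 600 sin 243° + T_B sin 334° + T_C sin 83.1° = 0.
The known terms sum to (-272.4, -534.6) N, so 0.8988 T_B + 0.1201 T_C = 272.4 and -0.4384 T_B + 0.9928 T_C = 534.6.
Solving simultaneously: T_B = 218.2 N, T_C = 634.9 N.

T_C ≈ 635 N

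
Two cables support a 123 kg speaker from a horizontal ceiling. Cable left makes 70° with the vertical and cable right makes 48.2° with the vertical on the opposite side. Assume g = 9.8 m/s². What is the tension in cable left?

T_left ≈ 1020 N

Angles from the horizontal: cable left is 90° − 70° = 20°, cable right is 90° − 48.2° = 41.8°.
Weight W = 123 × 9.8 = 1205 N acts straight down.
Horizontal: T_left cos 20° = T_right cos 41.8°  →  T_right = 1.261 T_left.
Vertical: T_left sin 20° + T_right sin 41.8° = 1205.
Substituting the horizontal relation into the vertical equation gives 1.182 T_left = 1205, so T_left = 1020 N.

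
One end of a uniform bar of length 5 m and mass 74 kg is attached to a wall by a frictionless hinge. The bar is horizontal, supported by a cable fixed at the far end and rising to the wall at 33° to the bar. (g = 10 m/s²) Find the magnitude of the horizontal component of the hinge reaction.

Take torques about the hinge: T sin 33° · 5 = 74×10×2.5 = 1850 N·m.
So T = 1850 / (0.5446 × 5) = 679.35 N.
ΣF_x = 0: H_x = T cos 33° = 569.75 N.

H_x ≈ 570 N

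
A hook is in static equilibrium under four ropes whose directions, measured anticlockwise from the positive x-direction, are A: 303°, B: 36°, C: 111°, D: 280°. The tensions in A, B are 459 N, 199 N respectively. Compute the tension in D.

Resolve: ΣF_x = 459 cos 303° + 199 cos 36° + T_C cos 111° + T_D cos 280° = 0.
        ΣF_y = 459 sin 303° + 199 sin 36° + T_C sin 111° + T_D sin 280° = 0.
The known terms sum to (411, -268) N, so -0.3584 T_C + 0.1736 T_D = -411 and 0.9336 T_C − 0.9848 T_D = 268.
Solving simultaneously: T_C = 1877 N, T_D = 1508 N.

T_D ≈ 1510 N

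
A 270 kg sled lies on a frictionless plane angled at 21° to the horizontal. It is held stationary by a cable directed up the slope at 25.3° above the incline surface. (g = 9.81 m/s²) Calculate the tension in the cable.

T ≈ 1050 N

Take axes along and perpendicular to the incline. Weight components: W sin 21° = 949.2 N down-slope, W cos 21° = 2473 N into the surface.
Along incline: T cos 25.3° = W sin 21° → T = 1050 N.
Perpendicular: N = W cos 21° − T sin 25.3° = 2024 N.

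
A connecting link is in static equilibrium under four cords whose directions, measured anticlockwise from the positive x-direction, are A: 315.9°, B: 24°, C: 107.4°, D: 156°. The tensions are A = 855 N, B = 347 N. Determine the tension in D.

Resolve: ΣF_x = 855 cos 315.9° + 347 cos 24° + T_C cos 107.4° + T_D cos 156° = 0.
        ΣF_y = 855 sin 315.9° + 347 sin 24° + T_C sin 107.4° + T_D sin 156° = 0.
The known terms sum to (931, -453.9) N, so -0.2990 T_C − 0.9135 T_D = -931 and 0.9542 T_C + 0.4067 T_D = 453.9.
Solving simultaneously: T_C = 47.94 N, T_D = 1003 N.

T_D ≈ 1000 N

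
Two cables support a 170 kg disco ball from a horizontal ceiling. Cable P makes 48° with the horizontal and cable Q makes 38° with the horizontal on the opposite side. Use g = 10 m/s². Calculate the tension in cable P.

Weight W = 170 × 10 = 1700 N acts straight down.
Horizontal: T_P cos 48° = T_Q cos 38°  →  T_Q = 0.8491 T_P.
Vertical: T_P sin 48° + T_Q sin 38° = 1700.
Substituting the horizontal relation into the vertical equation gives 1.266 T_P = 1700, so T_P = 1343 N.

T_P ≈ 1340 N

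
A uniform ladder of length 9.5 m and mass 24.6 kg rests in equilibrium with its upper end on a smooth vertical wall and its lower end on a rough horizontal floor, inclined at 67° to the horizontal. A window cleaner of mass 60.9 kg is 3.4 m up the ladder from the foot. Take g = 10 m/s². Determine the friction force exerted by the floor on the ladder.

Torques about the foot: N_wall · 9.5 sin 67° = 24.6×10×4.75 cos 67° + 60.9×10×3.4 cos 67° → N_wall = 144.73 N.
ΣF_x = 0: f_floor = N_wall = 144.73 N.

f ≈ 145 N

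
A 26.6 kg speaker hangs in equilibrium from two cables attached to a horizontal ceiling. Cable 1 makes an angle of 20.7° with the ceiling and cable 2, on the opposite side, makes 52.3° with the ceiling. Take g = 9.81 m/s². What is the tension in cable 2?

T_2 ≈ 255 N

Weight W = 26.6 × 9.81 = 260.9 N acts straight down.
Horizontal: T_1 cos 20.7° = T_2 cos 52.3°  →  T_1 = 0.6537 T_2.
Vertical: T_1 sin 20.7° + T_2 sin 52.3° = 260.9.
Substituting the horizontal relation into the vertical equation gives 1.022 T_2 = 260.9, so T_2 = 255.3 N.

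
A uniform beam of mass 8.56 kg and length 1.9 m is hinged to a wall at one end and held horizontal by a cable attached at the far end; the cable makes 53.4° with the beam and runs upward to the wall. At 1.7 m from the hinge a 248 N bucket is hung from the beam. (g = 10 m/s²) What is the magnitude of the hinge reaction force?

Take torques about the hinge: T sin 53.4° · 1.9 = 8.56×10×0.95 + 248×1.7 = 502.92 N·m.
So T = 502.92 / (0.8028 × 1.9) = 329.71 N.
ΣF_x = 0: H_x = T cos 53.4° = 196.58 N.
ΣF_y = 0: H_y = (8.56×10 + 248) − T sin 53.4° = 333.6 − 264.69 = 68.905 N.
|H| = √(H_x² + H_y²) = √((196.58)² + (68.905)²) = 208.31 N.

|H| ≈ 208 N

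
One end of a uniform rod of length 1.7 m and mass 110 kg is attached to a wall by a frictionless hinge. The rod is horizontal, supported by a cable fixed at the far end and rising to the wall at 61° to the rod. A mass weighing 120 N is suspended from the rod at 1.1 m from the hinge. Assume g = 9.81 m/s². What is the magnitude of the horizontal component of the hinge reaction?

Take torques about the hinge: T sin 61° · 1.7 = 110×9.81×0.85 + 120×1.1 = 1049.2 N·m.
So T = 1049.2 / (0.8746 × 1.7) = 705.67 N.
ΣF_x = 0: H_x = T cos 61° = 342.12 N.

H_x ≈ 342 N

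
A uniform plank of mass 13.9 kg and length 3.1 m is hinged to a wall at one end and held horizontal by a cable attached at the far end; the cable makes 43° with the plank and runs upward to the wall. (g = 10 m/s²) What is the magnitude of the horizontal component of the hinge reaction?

H_x ≈ 74.5 N

Take torques about the hinge: T sin 43° · 3.1 = 13.9×10×1.55 = 215.45 N·m.
So T = 215.45 / (0.6820 × 3.1) = 101.91 N.
ΣF_x = 0: H_x = T cos 43° = 74.53 N.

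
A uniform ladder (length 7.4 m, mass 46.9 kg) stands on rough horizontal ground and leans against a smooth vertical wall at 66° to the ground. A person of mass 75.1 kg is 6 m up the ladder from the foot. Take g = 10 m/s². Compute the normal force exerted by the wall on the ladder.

N_wall ≈ 376 N

Torques about the foot: N_wall · 7.4 sin 66° = 46.9×10×3.7 cos 66° + 75.1×10×6 cos 66° → N_wall = 375.51 N.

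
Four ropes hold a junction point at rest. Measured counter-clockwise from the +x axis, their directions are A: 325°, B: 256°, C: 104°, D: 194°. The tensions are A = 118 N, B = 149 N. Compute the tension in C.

T_C ≈ 221 N

Resolve: ΣF_x = 118 cos 325° + 149 cos 256° + T_C cos 104° + T_D cos 194° = 0.
        ΣF_y = 118 sin 325° + 149 sin 256° + T_C sin 104° + T_D sin 194° = 0.
The known terms sum to (60.61, -212.3) N, so -0.2419 T_C − 0.9703 T_D = -60.61 and 0.9703 T_C − 0.2419 T_D = 212.3.
Solving simultaneously: T_C = 220.6 N, T_D = 7.464 N.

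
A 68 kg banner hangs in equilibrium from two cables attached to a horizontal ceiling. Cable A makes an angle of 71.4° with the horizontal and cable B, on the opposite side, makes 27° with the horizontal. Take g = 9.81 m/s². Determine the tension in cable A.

Weight W = 68 × 9.81 = 667.1 N acts straight down.
Horizontal: T_A cos 71.4° = T_B cos 27°  →  T_B = 0.358 T_A.
Vertical: T_A sin 71.4° + T_B sin 27° = 667.1.
Substituting the horizontal relation into the vertical equation gives 1.11 T_A = 667.1, so T_A = 600.8 N.

T_A ≈ 601 N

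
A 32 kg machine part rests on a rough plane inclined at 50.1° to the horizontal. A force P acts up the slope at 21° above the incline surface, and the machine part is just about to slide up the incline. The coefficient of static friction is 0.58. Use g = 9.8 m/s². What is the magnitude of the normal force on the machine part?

On the verge of sliding up the incline, friction equals μN and acts down the slope.
Perpendicular: N + P sin 21° = W cos 50.1° = 201.2 N.
Along incline: P cos 21° = W sin 50.1° + μN  with W sin 50.1° = 240.6 N.
Solving the pair for P and N: P = 313 N, N = 88.99 N (and f = μN = 51.62 N).

N ≈ 89 N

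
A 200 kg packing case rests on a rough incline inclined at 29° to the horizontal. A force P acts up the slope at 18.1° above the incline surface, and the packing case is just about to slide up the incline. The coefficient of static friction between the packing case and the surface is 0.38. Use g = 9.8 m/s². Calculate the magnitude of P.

On the verge of sliding up the incline, friction equals μN and acts down the slope.
Perpendicular: N + P sin 18.1° = W cos 29° = 1714 N.
Along incline: P cos 18.1° = W sin 29° + μN  with W sin 29° = 950.2 N.
Solving the pair for P and N: P = 1499 N, N = 1249 N (and f = μN = 474.5 N).

P ≈ 1500 N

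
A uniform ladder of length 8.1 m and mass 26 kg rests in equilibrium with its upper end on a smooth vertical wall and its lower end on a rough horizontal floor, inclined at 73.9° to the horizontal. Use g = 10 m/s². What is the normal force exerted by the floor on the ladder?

N_floor ≈ 260 N

ΣF_y = 0: N_floor = 26×10 = 260 N.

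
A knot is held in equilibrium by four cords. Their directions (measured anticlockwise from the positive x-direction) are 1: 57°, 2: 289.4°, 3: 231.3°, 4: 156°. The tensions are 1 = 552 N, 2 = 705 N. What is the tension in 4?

T_4 ≈ 562 N

Resolve: ΣF_x = 552 cos 57° + 705 cos 289.4° + T_3 cos 231.3° + T_4 cos 156° = 0.
        ΣF_y = 552 sin 57° + 705 sin 289.4° + T_3 sin 231.3° + T_4 sin 156° = 0.
The known terms sum to (534.8, -202) N, so -0.6252 T_3 − 0.9135 T_4 = -534.8 and -0.7804 T_3 + 0.4067 T_4 = 202.
Solving simultaneously: T_3 = 34.08 N, T_4 = 562.1 N.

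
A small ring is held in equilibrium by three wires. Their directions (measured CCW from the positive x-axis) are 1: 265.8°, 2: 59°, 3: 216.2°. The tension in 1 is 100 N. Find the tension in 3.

Resolve: ΣF_x = 100 cos 265.8° + T_2 cos 59° + T_3 cos 216.2° = 0.
        ΣF_y = 100 sin 265.8° + T_2 sin 59° + T_3 sin 216.2° = 0.
The known terms sum to (-7.324, -99.73) N, so 0.5150 T_2 − 0.8070 T_3 = 7.324 and 0.8572 T_2 − 0.5906 T_3 = 99.73.
Solving simultaneously: T_2 = 196.5 N, T_3 = 116.4 N.

T_3 ≈ 116 N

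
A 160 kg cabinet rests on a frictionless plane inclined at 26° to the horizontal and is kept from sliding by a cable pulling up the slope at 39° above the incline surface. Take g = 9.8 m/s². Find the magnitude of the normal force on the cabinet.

Take axes along and perpendicular to the incline. Weight components: W sin 26° = 687.4 N down-slope, W cos 26° = 1409 N into the surface.
Along incline: T cos 39° = W sin 26° → T = 884.5 N.
Perpendicular: N = W cos 26° − T sin 39° = 852.7 N.

N ≈ 853 N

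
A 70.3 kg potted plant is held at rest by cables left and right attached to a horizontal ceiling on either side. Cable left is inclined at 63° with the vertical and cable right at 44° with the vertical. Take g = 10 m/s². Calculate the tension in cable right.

T_right ≈ 655 N

Angles from the horizontal: cable left is 90° − 63° = 27°, cable right is 90° − 44° = 46°.
Weight W = 70.3 × 10 = 703 N acts straight down.
Horizontal: T_left cos 27° = T_right cos 46°  →  T_left = 0.7796 T_right.
Vertical: T_left sin 27° + T_right sin 46° = 703.
Substituting the horizontal relation into the vertical equation gives 1.073 T_right = 703, so T_right = 655 N.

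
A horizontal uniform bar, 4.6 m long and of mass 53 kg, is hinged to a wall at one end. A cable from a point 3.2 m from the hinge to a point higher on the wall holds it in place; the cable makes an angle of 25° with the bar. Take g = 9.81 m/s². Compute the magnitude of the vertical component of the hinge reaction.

Take torques about the hinge: T sin 25° · 3.2 = 53×9.81×2.3 = 1195.8 N·m.
So T = 1195.8 / (0.4226 × 3.2) = 884.25 N.
ΣF_y = 0: H_y = (53×9.81) − T sin 25° = 519.93 − 373.7 = 146.23 N.

|H_y| ≈ 146 N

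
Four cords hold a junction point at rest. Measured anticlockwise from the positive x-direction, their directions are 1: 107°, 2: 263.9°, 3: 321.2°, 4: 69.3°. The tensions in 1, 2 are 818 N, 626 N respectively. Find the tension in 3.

Resolve: ΣF_x = 818 cos 107° + 626 cos 263.9° + T_3 cos 321.2° + T_4 cos 69.3° = 0.
        ΣF_y = 818 sin 107° + 626 sin 263.9° + T_3 sin 321.2° + T_4 sin 69.3° = 0.
The known terms sum to (-305.7, 159.8) N, so 0.7793 T_3 + 0.3535 T_4 = 305.7 and -0.6266 T_3 + 0.9354 T_4 = -159.8.
Solving simultaneously: T_3 = 360.3 N, T_4 = 70.49 N.

T_3 ≈ 360 N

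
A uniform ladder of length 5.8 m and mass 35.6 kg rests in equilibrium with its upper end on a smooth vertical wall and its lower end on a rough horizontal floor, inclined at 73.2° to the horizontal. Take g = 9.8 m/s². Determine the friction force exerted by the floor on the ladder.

f ≈ 52.7 N

Torques about the foot: N_wall · 5.8 sin 73.2° = 35.6×9.8×2.9 cos 73.2° → N_wall = 52.667 N.
ΣF_x = 0: f_floor = N_wall = 52.667 N.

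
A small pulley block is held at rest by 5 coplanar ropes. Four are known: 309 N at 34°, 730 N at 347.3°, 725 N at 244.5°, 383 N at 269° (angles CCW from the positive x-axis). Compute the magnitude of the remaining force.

F ≈ 1210 N

Sum the known components: ΣF_x = 649.5 N, ΣF_y = -1025 N.
For equilibrium the remaining force must supply (−ΣF_x, −ΣF_y) = (-649.5, 1025) N.
Magnitude = √((-649.5)² + (1025)²) = 1213 N; direction = atan2(1025, -649.5) = 122.4°.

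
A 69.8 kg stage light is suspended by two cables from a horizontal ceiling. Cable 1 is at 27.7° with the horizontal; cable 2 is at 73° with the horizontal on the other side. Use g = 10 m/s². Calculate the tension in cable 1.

Weight W = 69.8 × 10 = 698 N acts straight down.
Horizontal: T_1 cos 27.7° = T_2 cos 73°  →  T_2 = 3.028 T_1.
Vertical: T_1 sin 27.7° + T_2 sin 73° = 698.
Substituting the horizontal relation into the vertical equation gives 3.361 T_1 = 698, so T_1 = 207.7 N.

T_1 ≈ 208 N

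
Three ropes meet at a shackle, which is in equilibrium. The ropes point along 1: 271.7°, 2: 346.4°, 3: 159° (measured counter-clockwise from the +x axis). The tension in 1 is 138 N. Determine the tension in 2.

Resolve: ΣF_x = 138 cos 271.7° + T_2 cos 346.4° + T_3 cos 159° = 0.
        ΣF_y = 138 sin 271.7° + T_2 sin 346.4° + T_3 sin 159° = 0.
The known terms sum to (4.094, -137.9) N, so 0.9720 T_2 − 0.9336 T_3 = -4.094 and -0.2351 T_2 + 0.3584 T_3 = 137.9.
Solving simultaneously: T_2 = 988.5 N, T_3 = 1033 N.

T_2 ≈ 988 N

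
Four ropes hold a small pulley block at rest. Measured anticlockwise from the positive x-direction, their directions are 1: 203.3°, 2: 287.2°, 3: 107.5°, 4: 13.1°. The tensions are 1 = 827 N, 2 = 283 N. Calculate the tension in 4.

Resolve: ΣF_x = 827 cos 203.3° + 283 cos 287.2° + T_3 cos 107.5° + T_4 cos 13.1° = 0.
        ΣF_y = 827 sin 203.3° + 283 sin 287.2° + T_3 sin 107.5° + T_4 sin 13.1° = 0.
The known terms sum to (-675.9, -597.5) N, so -0.3007 T_3 + 0.9740 T_4 = 675.9 and 0.9537 T_3 + 0.2267 T_4 = 597.5.
Solving simultaneously: T_3 = 430 N, T_4 = 826.7 N.

T_4 ≈ 827 N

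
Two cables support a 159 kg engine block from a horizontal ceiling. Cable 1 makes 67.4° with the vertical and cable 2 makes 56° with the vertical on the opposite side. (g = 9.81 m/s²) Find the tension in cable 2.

Angles from the horizontal: cable 1 is 90° − 67.4° = 22.6°, cable 2 is 90° − 56° = 34°.
Weight W = 159 × 9.81 = 1560 N acts straight down.
Horizontal: T_1 cos 22.6° = T_2 cos 34°  →  T_1 = 0.898 T_2.
Vertical: T_1 sin 22.6° + T_2 sin 34° = 1560.
Substituting the horizontal relation into the vertical equation gives 0.9043 T_2 = 1560, so T_2 = 1725 N.

T_2 ≈ 1720 N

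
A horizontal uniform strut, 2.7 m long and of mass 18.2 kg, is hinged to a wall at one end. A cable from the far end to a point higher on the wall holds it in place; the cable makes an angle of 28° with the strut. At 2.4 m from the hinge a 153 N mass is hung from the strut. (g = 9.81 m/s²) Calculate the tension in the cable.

Take torques about the hinge: T sin 28° · 2.7 = 18.2×9.81×1.35 + 153×2.4 = 608.23 N·m.
So T = 608.23 / (0.4695 × 2.7) = 479.84 N.

T ≈ 480 N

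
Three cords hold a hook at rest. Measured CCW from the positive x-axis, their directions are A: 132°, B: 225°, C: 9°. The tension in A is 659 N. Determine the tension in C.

T_C ≈ 1120 N

Resolve: ΣF_x = 659 cos 132° + T_B cos 225° + T_C cos 9° = 0.
        ΣF_y = 659 sin 132° + T_B sin 225° + T_C sin 9° = 0.
The known terms sum to (-441, 489.7) N, so -0.7071 T_B + 0.9877 T_C = 441 and -0.7071 T_B + 0.1564 T_C = -489.7.
Solving simultaneously: T_B = 940.3 N, T_C = 1120 N.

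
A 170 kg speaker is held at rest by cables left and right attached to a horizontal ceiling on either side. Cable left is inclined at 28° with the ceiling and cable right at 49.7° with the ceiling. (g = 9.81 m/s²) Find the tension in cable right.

T_right ≈ 1510 N

Weight W = 170 × 9.81 = 1668 N acts straight down.
Horizontal: T_left cos 28° = T_right cos 49.7°  →  T_left = 0.7325 T_right.
Vertical: T_left sin 28° + T_right sin 49.7° = 1668.
Substituting the horizontal relation into the vertical equation gives 1.107 T_right = 1668, so T_right = 1507 N.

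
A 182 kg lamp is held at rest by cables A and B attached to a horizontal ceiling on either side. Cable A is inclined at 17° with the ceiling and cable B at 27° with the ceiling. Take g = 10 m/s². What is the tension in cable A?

T_A ≈ 2330 N

Weight W = 182 × 10 = 1820 N acts straight down.
Horizontal: T_A cos 17° = T_B cos 27°  →  T_B = 1.073 T_A.
Vertical: T_A sin 17° + T_B sin 27° = 1820.
Substituting the horizontal relation into the vertical equation gives 0.7796 T_A = 1820, so T_A = 2334 N.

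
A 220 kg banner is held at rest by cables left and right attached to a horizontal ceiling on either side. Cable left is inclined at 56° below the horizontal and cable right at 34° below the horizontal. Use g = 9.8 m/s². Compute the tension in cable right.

Weight W = 220 × 9.8 = 2156 N acts straight down.
Horizontal: T_left cos 56° = T_right cos 34°  →  T_left = 1.483 T_right.
Vertical: T_left sin 56° + T_right sin 34° = 2156.
Substituting the horizontal relation into the vertical equation gives 1.788 T_right = 2156, so T_right = 1206 N.

T_right ≈ 1210 N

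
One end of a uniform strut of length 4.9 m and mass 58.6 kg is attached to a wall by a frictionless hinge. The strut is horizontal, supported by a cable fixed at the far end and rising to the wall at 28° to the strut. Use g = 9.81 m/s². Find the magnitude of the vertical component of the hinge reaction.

|H_y| ≈ 287 N

Take torques about the hinge: T sin 28° · 4.9 = 58.6×9.81×2.45 = 1408.4 N·m.
So T = 1408.4 / (0.4695 × 4.9) = 612.25 N.
ΣF_y = 0: H_y = (58.6×9.81) − T sin 28° = 574.87 − 287.43 = 287.43 N.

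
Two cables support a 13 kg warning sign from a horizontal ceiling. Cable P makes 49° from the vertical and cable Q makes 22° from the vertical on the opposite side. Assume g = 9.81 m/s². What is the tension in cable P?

Angles from the horizontal: cable P is 90° − 49° = 41°, cable Q is 90° − 22° = 68°.
Weight W = 13 × 9.81 = 127.5 N acts straight down.
Horizontal: T_P cos 41° = T_Q cos 68°  →  T_Q = 2.015 T_P.
Vertical: T_P sin 41° + T_Q sin 68° = 127.5.
Substituting the horizontal relation into the vertical equation gives 2.524 T_P = 127.5, so T_P = 50.53 N.

T_P ≈ 50.5 N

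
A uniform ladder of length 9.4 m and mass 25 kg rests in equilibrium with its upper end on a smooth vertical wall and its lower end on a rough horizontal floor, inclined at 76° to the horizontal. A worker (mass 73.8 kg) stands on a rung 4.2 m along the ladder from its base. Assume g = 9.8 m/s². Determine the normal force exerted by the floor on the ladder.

ΣF_y = 0: N_floor = 25×9.8 + 73.8×9.8 = 968.24 N.

N_floor ≈ 968 N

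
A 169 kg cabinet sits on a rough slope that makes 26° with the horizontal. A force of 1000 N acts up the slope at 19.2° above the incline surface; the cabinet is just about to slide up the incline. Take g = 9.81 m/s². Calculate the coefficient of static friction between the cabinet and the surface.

μ ≈ 0.187

On the verge of sliding up the incline, friction is at its maximum μN and acts down the slope.
Perpendicular to incline: N = W cos 26° − P sin 19.2° = 1490 − 328.9 = 1161 N.
Along incline: P cos 19.2° − μN = W sin 26° → μ = −(W sin 26° − P cos 19.2°) / N = 0.1874.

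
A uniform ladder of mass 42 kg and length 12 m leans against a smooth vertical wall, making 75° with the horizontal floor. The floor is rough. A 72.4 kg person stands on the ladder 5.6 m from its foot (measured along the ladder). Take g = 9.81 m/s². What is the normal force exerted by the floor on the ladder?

ΣF_y = 0: N_floor = 42×9.81 + 72.4×9.81 = 1122.3 N.

N_floor ≈ 1120 N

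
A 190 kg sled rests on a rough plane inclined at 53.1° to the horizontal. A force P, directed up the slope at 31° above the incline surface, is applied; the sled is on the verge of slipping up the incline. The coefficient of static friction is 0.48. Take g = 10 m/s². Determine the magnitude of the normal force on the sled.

N ≈ 177 N

On the verge of sliding up the incline, friction equals μN and acts down the slope.
Perpendicular: N + P sin 31° = W cos 53.1° = 1141 N.
Along incline: P cos 31° = W sin 53.1° + μN  with W sin 53.1° = 1519 N.
Solving the pair for P and N: P = 1872 N, N = 176.8 N (and f = μN = 84.89 N).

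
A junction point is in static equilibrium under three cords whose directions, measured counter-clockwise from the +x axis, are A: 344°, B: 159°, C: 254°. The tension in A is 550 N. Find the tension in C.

T_C ≈ 48.1 N

Resolve: ΣF_x = 550 cos 344° + T_B cos 159° + T_C cos 254° = 0.
        ΣF_y = 550 sin 344° + T_B sin 159° + T_C sin 254° = 0.
The known terms sum to (528.7, -151.6) N, so -0.9336 T_B − 0.2756 T_C = -528.7 and 0.3584 T_B − 0.9613 T_C = 151.6.
Solving simultaneously: T_B = 552.1 N, T_C = 48.12 N.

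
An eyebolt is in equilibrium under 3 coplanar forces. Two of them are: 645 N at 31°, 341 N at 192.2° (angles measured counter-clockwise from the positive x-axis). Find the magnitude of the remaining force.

F ≈ 340 N

Sum the known components: ΣF_x = 219.6 N, ΣF_y = 260.1 N.
For equilibrium the remaining force must supply (−ΣF_x, −ΣF_y) = (-219.6, -260.1) N.
Magnitude = √((-219.6)² + (-260.1)²) = 340.4 N; direction = atan2(-260.1, -219.6) = 229.8°.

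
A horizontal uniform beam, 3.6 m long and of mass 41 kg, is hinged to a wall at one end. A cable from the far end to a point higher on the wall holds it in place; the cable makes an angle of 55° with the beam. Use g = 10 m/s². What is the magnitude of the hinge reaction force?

|H| ≈ 250 N

Take torques about the hinge: T sin 55° · 3.6 = 41×10×1.8 = 738 N·m.
So T = 738 / (0.8192 × 3.6) = 250.26 N.
ΣF_x = 0: H_x = T cos 55° = 143.54 N.
ΣF_y = 0: H_y = (41×10) − T sin 55° = 410 − 205 = 205 N.
|H| = √(H_x² + H_y²) = √((143.54)² + (205)²) = 250.26 N.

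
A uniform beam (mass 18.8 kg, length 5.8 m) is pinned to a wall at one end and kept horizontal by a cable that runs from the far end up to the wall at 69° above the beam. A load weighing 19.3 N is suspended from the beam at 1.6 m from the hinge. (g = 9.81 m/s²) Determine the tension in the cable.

T ≈ 104 N

Take torques about the hinge: T sin 69° · 5.8 = 18.8×9.81×2.9 + 19.3×1.6 = 565.72 N·m.
So T = 565.72 / (0.9336 × 5.8) = 104.48 N.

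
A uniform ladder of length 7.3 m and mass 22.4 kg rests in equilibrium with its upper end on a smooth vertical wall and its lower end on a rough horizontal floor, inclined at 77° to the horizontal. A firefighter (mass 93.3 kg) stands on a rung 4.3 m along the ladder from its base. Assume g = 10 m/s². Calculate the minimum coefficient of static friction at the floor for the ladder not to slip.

μ_min ≈ 0.132

ΣF_y = 0: N_floor = 22.4×10 + 93.3×10 = 1157 N.
Torques about the foot: N_wall · 7.3 sin 77° = 22.4×10×3.65 cos 77° + 93.3×10×4.3 cos 77° → N_wall = 152.74 N.
ΣF_x = 0: f_floor = N_wall = 152.74 N.
μ_min = f_floor / N_floor = 152.74 / 1157 = 0.132.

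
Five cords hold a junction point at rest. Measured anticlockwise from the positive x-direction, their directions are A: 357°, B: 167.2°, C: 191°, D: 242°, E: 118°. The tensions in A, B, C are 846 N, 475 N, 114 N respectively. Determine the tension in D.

Resolve: ΣF_x = 846 cos 357° + 475 cos 167.2° + 114 cos 191° + T_D cos 242° + T_E cos 118° = 0.
        ΣF_y = 846 sin 357° + 475 sin 167.2° + 114 sin 191° + T_D sin 242° + T_E sin 118° = 0.
The known terms sum to (269.7, 39.21) N, so -0.4695 T_D − 0.4695 T_E = -269.7 and -0.8829 T_D + 0.8829 T_E = -39.21.
Solving simultaneously: T_D = 309.5 N, T_E = 265.1 N.

T_D ≈ 309 N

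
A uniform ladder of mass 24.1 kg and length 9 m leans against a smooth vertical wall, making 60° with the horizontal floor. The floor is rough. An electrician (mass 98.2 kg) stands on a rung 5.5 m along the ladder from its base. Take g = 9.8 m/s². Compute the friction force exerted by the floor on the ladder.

f ≈ 408 N

Torques about the foot: N_wall · 9 sin 60° = 24.1×9.8×4.5 cos 60° + 98.2×9.8×5.5 cos 60° → N_wall = 407.72 N.
ΣF_x = 0: f_floor = N_wall = 407.72 N.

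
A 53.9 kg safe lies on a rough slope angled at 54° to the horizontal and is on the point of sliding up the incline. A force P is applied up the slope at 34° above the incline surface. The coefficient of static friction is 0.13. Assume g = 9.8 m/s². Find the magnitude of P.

P ≈ 519 N

On the verge of sliding up the incline, friction equals μN and acts down the slope.
Perpendicular: N + P sin 34° = W cos 54° = 310.5 N.
Along incline: P cos 34° = W sin 54° + μN  with W sin 54° = 427.3 N.
Solving the pair for P and N: P = 518.7 N, N = 20.44 N (and f = μN = 2.658 N).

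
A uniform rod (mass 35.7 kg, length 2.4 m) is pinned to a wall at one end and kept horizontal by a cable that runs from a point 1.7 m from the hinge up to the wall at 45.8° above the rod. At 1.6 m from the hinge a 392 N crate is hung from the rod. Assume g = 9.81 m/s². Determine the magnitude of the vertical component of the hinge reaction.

Take torques about the hinge: T sin 45.8° · 1.7 = 35.7×9.81×1.2 + 392×1.6 = 1047.5 N·m.
So T = 1047.5 / (0.7169 × 1.7) = 859.46 N.
ΣF_y = 0: H_y = (35.7×9.81 + 392) − T sin 45.8° = 742.22 − 616.15 = 126.06 N.

|H_y| ≈ 126 N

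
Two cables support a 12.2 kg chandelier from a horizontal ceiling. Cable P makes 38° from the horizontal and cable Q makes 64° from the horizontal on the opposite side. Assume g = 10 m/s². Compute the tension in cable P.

T_P ≈ 54.7 N

Weight W = 12.2 × 10 = 122 N acts straight down.
Horizontal: T_P cos 38° = T_Q cos 64°  →  T_Q = 1.798 T_P.
Vertical: T_P sin 38° + T_Q sin 64° = 122.
Substituting the horizontal relation into the vertical equation gives 2.231 T_P = 122, so T_P = 54.68 N.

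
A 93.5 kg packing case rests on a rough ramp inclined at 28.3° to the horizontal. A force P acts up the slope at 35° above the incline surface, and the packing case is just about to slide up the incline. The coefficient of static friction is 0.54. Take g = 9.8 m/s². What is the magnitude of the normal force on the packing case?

On the verge of sliding up the incline, friction equals μN and acts down the slope.
Perpendicular: N + P sin 35° = W cos 28.3° = 806.8 N.
Along incline: P cos 35° = W sin 28.3° + μN  with W sin 28.3° = 434.4 N.
Solving the pair for P and N: P = 770.7 N, N = 364.7 N (and f = μN = 196.9 N).

N ≈ 365 N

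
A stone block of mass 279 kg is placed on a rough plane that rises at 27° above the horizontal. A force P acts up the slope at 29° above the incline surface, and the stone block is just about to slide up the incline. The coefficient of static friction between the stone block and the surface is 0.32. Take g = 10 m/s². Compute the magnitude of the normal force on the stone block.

N ≈ 1520 N

On the verge of sliding up the incline, friction equals μN and acts down the slope.
Perpendicular: N + P sin 29° = W cos 27° = 2486 N.
Along incline: P cos 29° = W sin 27° + μN  with W sin 27° = 1267 N.
Solving the pair for P and N: P = 2003 N, N = 1515 N (and f = μN = 484.8 N).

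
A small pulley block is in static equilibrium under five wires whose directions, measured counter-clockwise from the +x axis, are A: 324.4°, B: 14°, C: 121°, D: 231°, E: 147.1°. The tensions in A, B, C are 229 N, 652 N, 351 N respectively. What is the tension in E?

T_E ≈ 293 N

Resolve: ΣF_x = 229 cos 324.4° + 652 cos 14° + 351 cos 121° + T_D cos 231° + T_E cos 147.1° = 0.
        ΣF_y = 229 sin 324.4° + 652 sin 14° + 351 sin 121° + T_D sin 231° + T_E sin 147.1° = 0.
The known terms sum to (638.1, 325.3) N, so -0.6293 T_D − 0.8396 T_E = -638.1 and -0.7771 T_D + 0.5432 T_E = -325.3.
Solving simultaneously: T_D = 623.2 N, T_E = 292.8 N.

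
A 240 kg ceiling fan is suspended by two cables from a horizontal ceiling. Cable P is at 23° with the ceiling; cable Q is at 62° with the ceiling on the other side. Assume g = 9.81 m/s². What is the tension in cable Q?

Weight W = 240 × 9.81 = 2354 N acts straight down.
Horizontal: T_P cos 23° = T_Q cos 62°  →  T_P = 0.51 T_Q.
Vertical: T_P sin 23° + T_Q sin 62° = 2354.
Substituting the horizontal relation into the vertical equation gives 1.082 T_Q = 2354, so T_Q = 2176 N.

T_Q ≈ 2180 N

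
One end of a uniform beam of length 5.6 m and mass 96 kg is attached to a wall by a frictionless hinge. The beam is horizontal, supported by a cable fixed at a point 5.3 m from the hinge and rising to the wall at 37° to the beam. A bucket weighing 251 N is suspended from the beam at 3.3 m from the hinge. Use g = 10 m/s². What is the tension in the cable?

Take torques about the hinge: T sin 37° · 5.3 = 96×10×2.8 + 251×3.3 = 3516.3 N·m.
So T = 3516.3 / (0.6018 × 5.3) = 1102.4 N.

T ≈ 1100 N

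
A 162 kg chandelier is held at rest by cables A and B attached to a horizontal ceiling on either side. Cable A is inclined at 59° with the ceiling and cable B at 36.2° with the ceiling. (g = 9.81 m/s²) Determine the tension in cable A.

Weight W = 162 × 9.81 = 1589 N acts straight down.
Horizontal: T_A cos 59° = T_B cos 36.2°  →  T_B = 0.6382 T_A.
Vertical: T_A sin 59° + T_B sin 36.2° = 1589.
Substituting the horizontal relation into the vertical equation gives 1.234 T_A = 1589, so T_A = 1288 N.

T_A ≈ 1290 N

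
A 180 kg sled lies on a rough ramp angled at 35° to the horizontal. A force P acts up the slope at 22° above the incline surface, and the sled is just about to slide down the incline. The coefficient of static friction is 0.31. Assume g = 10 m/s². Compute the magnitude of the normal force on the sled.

On the verge of sliding down the incline, friction equals μN and acts up the slope.
Perpendicular: N + P sin 22° = W cos 35° = 1474 N.
Along incline: P cos 22° + μN = W sin 35° with W sin 35° = 1032 N.
Solving the pair for P and N: P = 709.4 N, N = 1209 N (and f = μN = 374.7 N).

N ≈ 1210 N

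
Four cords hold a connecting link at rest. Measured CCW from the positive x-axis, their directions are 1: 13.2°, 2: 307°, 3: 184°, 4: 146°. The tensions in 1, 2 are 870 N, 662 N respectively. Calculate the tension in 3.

Resolve: ΣF_x = 870 cos 13.2° + 662 cos 307° + T_3 cos 184° + T_4 cos 146° = 0.
        ΣF_y = 870 sin 13.2° + 662 sin 307° + T_3 sin 184° + T_4 sin 146° = 0.
The known terms sum to (1245, -330) N, so -0.9976 T_3 − 0.8290 T_4 = -1245 and -0.0698 T_3 + 0.5592 T_4 = 330.
Solving simultaneously: T_3 = 686.8 N, T_4 = 675.9 N.

T_3 ≈ 687 N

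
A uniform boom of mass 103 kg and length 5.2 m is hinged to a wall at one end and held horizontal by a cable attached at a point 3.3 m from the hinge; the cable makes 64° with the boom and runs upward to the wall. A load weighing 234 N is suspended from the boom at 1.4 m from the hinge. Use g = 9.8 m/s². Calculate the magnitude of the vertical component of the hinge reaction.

Take torques about the hinge: T sin 64° · 3.3 = 103×9.8×2.6 + 234×1.4 = 2952 N·m.
So T = 2952 / (0.8988 × 3.3) = 995.29 N.
ΣF_y = 0: H_y = (103×9.8 + 234) − T sin 64° = 1243.4 − 894.56 = 348.84 N.

|H_y| ≈ 349 N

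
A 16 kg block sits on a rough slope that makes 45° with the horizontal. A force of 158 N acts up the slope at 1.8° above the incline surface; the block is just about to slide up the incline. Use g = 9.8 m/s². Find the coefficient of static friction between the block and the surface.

μ ≈ 0.444

On the verge of sliding up the incline, friction is at its maximum μN and acts down the slope.
Perpendicular to incline: N = W cos 45° − P sin 1.8° = 110.9 − 4.963 = 105.9 N.
Along incline: P cos 1.8° − μN = W sin 45° → μ = −(W sin 45° − P cos 1.8°) / N = 0.4442.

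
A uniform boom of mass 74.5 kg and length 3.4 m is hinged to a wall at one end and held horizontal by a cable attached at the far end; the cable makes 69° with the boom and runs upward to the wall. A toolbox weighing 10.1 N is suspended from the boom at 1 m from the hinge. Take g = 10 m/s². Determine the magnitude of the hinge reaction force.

Take torques about the hinge: T sin 69° · 3.4 = 74.5×10×1.7 + 10.1×1 = 1276.6 N·m.
So T = 1276.6 / (0.9336 × 3.4) = 402.18 N.
ΣF_x = 0: H_x = T cos 69° = 144.13 N.
ΣF_y = 0: H_y = (74.5×10 + 10.1) − T sin 69° = 755.1 − 375.47 = 379.63 N.
|H| = √(H_x² + H_y²) = √((144.13)² + (379.63)²) = 406.07 N.

|H| ≈ 406 N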